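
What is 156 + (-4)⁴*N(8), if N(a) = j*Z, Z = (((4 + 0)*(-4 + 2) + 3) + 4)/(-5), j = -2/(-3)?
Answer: 2852/15 ≈ 190.13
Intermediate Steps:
j = ⅔ (j = -2*(-⅓) = ⅔ ≈ 0.66667)
Z = ⅕ (Z = ((4*(-2) + 3) + 4)*(-⅕) = ((-8 + 3) + 4)*(-⅕) = (-5 + 4)*(-⅕) = -1*(-⅕) = ⅕ ≈ 0.20000)
N(a) = 2/15 (N(a) = (⅔)*(⅕) = 2/15)
156 + (-4)⁴*N(8) = 156 + (-4)⁴*(2/15) = 156 + 256*(2/15) = 156 + 512/15 = 2852/15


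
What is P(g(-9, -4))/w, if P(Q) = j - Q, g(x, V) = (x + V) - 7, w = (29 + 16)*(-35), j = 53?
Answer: -73/1575 ≈ -0.046349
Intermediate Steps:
w = -1575 (w = 45*(-35) = -1575)
g(x, V) = -7 + V + x (g(x, V) = (V + x) - 7 = -7 + V + x)
P(Q) = 53 - Q
P(g(-9, -4))/w = (53 - (-7 - 4 - 9))/(-1575) = (53 - 1*(-20))*(-1/1575) = (53 + 20)*(-1/1575) = 73*(-1/1575) = -73/1575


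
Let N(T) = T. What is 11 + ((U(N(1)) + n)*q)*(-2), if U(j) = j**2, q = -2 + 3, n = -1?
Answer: 11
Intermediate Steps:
q = 1
11 + ((U(N(1)) + n)*q)*(-2) = 11 + ((1**2 - 1)*1)*(-2) = 11 + ((1 - 1)*1)*(-2) = 11 + (0*1)*(-2) = 11 + 0*(-2) = 11 + 0 = 11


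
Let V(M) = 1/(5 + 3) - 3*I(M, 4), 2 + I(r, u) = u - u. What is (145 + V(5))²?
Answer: 1461681/64 ≈ 22839.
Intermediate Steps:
I(r, u) = -2 (I(r, u) = -2 + (u - u) = -2 + 0 = -2)
V(M) = 49/8 (V(M) = 1/(5 + 3) - 3*(-2) = 1/8 + 6 = ⅛ + 6 = 49/8)
(145 + V(5))² = (145 + 49/8)² = (1209/8)² = 1461681/64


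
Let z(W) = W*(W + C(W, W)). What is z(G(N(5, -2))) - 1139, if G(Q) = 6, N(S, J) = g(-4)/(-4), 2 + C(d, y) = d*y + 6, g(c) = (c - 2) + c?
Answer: -863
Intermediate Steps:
g(c) = -2 + 2*c (g(c) = (-2 + c) + c = -2 + 2*c)
C(d, y) = 4 + d*y (C(d, y) = -2 + (d*y + 6) = -2 + (6 + d*y) = 4 + d*y)
N(S, J) = 5/2 (N(S, J) = (-2 + 2*(-4))/(-4) = (-2 - 8)*(-¼) = -10*(-¼) = 5/2)
z(W) = W*(4 + W + W²) (z(W) = W*(W + (4 + W*W)) = W*(W + (4 + W²)) = W*(4 + W + W²))
z(G(N(5, -2))) - 1139 = 6*(4 + 6 + 6²) - 1139 = 6*(4 + 6 + 36) - 1139 = 6*46 - 1139 = 276 - 1139 = -863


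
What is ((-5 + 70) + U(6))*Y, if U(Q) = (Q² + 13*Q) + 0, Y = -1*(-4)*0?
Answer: 0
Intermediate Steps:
Y = 0 (Y = 4*0 = 0)
U(Q) = Q² + 13*Q
((-5 + 70) + U(6))*Y = ((-5 + 70) + 6*(13 + 6))*0 = (65 + 6*19)*0 = (65 + 114)*0 = 179*0 = 0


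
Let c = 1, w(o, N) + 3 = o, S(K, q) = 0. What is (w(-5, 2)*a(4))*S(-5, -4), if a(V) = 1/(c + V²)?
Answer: 0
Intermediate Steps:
w(o, N) = -3 + o
a(V) = 1/(1 + V²)
(w(-5, 2)*a(4))*S(-5, -4) = ((-3 - 5)/(1 + 4²))*0 = -8/(1 + 16)*0 = -8/17*0 = 0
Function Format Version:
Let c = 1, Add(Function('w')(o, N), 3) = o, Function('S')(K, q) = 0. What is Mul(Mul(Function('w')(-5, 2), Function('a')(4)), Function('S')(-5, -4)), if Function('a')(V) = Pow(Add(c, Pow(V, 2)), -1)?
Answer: 0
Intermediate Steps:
Function('w')(o, N) = Add(-3, o)
Function('a')(V) = Pow(Add(1, Pow(V, 2)), -1)
Mul(Mul(Function('w')(-5, 2), Function('a')(4)), Function('S')(-5, -4)) = Mul(Mul(Add(-3, -5), Pow(Add(1, Pow(4, 2)), -1)), 0) = Mul(Mul(-8, Pow(Add(1, 16), -1)), 0) = Mul(Mul(-8, Pow(17, -1)), 0) = Mul(Mul(-8, Rational(1, 17)), 0) = Mul(Rational(-8, 17), 0) = 0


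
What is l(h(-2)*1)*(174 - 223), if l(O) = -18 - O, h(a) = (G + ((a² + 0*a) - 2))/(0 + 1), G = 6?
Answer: 1274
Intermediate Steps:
h(a) = 4 + a² (h(a) = (6 + ((a² + 0*a) - 2))/(0 + 1) = (6 + ((a² + 0) - 2))/1 = (6 + (a² - 2))*1 = (6 + (-2 + a²))*1 = (4 + a²)*1 = 4 + a²)
l(h(-2)*1)*(174 - 223) = (-18 - (4 + (-2)²))*(174 - 223) = (-18 - (4 + 4))*(-49) = (-18 - 8)*(-49) = -26*(-49) = 1274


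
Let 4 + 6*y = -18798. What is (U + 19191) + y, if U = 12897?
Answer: 86863/3 ≈ 28954.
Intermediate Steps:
y = -9401/3 (y = -2/3 + (1/6)*(-18798) = -2/3 - 3133 = -9401/3 ≈ -3133.7)
(U + 19191) + y = (12897 + 19191) - 9401/3 = 32088 - 9401/3 = 86863/3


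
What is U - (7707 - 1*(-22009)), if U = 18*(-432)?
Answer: -37492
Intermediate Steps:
U = -7776
U - (7707 - 1*(-22009)) = -7776 - (7707 - 1*(-22009)) = -7776 - (7707 + 22009) = -7776 - 1*29716 = -7776 - 29716 = -37492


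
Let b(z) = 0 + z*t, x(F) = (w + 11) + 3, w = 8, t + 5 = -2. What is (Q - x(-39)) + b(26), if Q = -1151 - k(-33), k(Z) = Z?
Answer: -1322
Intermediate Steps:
t = -7 (t = -5 - 2 = -7)
x(F) = 22 (x(F) = (8 + 11) + 3 = 19 + 3 = 22)
b(z) = -7*z (b(z) = 0 + z*(-7) = 0 - 7*z = -7*z)
Q = -1118 (Q = -1151 - 1*(-33) = -1151 + 33 = -1118)
(Q - x(-39)) + b(26) = (-1118 - 1*22) - 7*26 = (-1118 - 22) - 182 = -1140 - 182 = -1322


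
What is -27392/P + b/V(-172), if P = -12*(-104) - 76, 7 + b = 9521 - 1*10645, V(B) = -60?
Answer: -26499/5860 ≈ -4.5220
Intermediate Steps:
b = -1131 (b = -7 + (9521 - 1*10645) = -7 + (9521 - 10645) = -7 - 1124 = -1131)
P = 1172 (P = 1248 - 76 = 1172)
-27392/P + b/V(-172) = -27392/1172 - 1131/(-60) = -27392*1/1172 - 1131*(-1/60) = -6848/293 + 377/20 = -26499/5860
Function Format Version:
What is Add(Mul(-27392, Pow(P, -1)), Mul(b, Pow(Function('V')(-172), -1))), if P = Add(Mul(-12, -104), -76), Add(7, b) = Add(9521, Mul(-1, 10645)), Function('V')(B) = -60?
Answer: Rational(-26499, 5860) ≈ -4.5220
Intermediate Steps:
b = -1131 (b = Add(-7, Add(9521, Mul(-1, 10645))) = Add(-7, Add(9521, -10645)) = Add(-7, -1124) = -1131)
P = 1172 (P = Add(1248, -76) = 1172)
Add(Mul(-27392, Pow(P, -1)), Mul(b, Pow(Function('V')(-172), -1))) = Add(Mul(-27392, Pow(1172, -1)), Mul(-1131, Pow(-60, -1))) = Add(Mul(-27392, Rational(1, 1172)), Mul(-1131, Rational(-1, 60))) = Add(Rational(-6848, 293), Rational(377, 20)) = Rational(-26499, 5860)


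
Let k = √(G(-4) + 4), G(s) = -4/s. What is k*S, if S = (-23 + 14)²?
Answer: 81*√5 ≈ 181.12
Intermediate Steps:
S = 81 (S = (-9)² = 81)
k = √5 (k = √(-4/(-4) + 4) = √(-4*(-¼) + 4) = √(1 + 4) = √5 ≈ 2.2361)
k*S = √5*81 = 81*√5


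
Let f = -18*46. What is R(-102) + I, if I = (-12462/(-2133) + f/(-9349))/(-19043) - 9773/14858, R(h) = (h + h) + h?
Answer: -576746386522970149/1880747451202266 ≈ -306.66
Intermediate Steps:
f = -828
R(h) = 3*h (R(h) = 2*h + h = 3*h)
I = -1237666455076753/1880747451202266 (I = (-12462/(-2133) - 828/(-9349))/(-19043) - 9773/14858 = (-12462*(-1/2133) - 828*(-1/9349))*(-1/19043) - 9773*1/14858 = (4154/711 + 828/9349)*(-1/19043) - 9773/14858 = (39424454/6647139)*(-1/19043) - 9773/14858 = -39424454/126581467977 - 9773/14858 = -1237666455076753/1880747451202266 ≈ -0.65807)
R(-102) + I = 3*(-102) - 1237666455076753/1880747451202266 = -306 - 1237666455076753/1880747451202266 = -576746386522970149/1880747451202266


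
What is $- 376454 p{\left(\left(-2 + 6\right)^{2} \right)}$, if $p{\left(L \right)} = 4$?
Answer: $-1505816$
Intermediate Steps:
$- 376454 p{\left(\left(-2 + 6\right)^{2} \right)} = \left(-376454\right) 4 = -1505816$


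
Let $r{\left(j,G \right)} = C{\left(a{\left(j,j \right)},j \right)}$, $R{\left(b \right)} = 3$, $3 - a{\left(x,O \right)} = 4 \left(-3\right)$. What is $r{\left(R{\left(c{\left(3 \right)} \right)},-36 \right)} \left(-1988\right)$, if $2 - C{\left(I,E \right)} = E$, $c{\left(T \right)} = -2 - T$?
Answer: $1988$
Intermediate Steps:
$a{\left(x,O \right)} = 15$ ($a{\left(x,O \right)} = 3 - 4 \left(-3\right) = 3 - -12 = 3 + 12 = 15$)
$C{\left(I,E \right)} = 2 - E$
$r{\left(j,G \right)} = 2 - j$
$r{\left(R{\left(c{\left(3 \right)} \right)},-36 \right)} \left(-1988\right) = \left(2 - 3\right) \left(-1988\right) = \left(-1\right) \left(-1988\right) = 1988$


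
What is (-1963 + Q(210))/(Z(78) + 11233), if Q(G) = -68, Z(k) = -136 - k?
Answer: -677/3673 ≈ -0.18432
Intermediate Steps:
(-1963 + Q(210))/(Z(78) + 11233) = (-1963 - 68)/((-136 - 1*78) + 11233) = -2031/((-136 - 78) + 11233) = -2031/(-214 + 11233) = -2031/11019 = -2031*1/11019 = -677/3673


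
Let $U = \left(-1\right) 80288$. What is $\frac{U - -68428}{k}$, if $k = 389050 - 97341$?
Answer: $- \frac{11860}{291709} \approx -0.040657$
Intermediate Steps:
$U = -80288$
$k = 291709$ ($k = 389050 - 97341 = 291709$)
$\frac{U - -68428}{k} = \frac{-80288 - -68428}{291709} = \left(-80288 + 68428\right) \frac{1}{291709} = \left(-11860\right) \frac{1}{291709} = - \frac{11860}{291709}$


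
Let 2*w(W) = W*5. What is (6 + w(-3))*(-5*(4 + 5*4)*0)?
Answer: 0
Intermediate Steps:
w(W) = 5*W/2 (w(W) = (W*5)/2 = (5*W)/2 = 5*W/2)
(6 + w(-3))*(-5*(4 + 5*4)*0) = (6 + (5/2)*(-3))*(-5*(4 + 5*4)*0) = (6 - 15/2)*(-5*(4 + 20)*0) = -3*(-5*24)*0/2 = -(-180)*0 = -3/2*0 = 0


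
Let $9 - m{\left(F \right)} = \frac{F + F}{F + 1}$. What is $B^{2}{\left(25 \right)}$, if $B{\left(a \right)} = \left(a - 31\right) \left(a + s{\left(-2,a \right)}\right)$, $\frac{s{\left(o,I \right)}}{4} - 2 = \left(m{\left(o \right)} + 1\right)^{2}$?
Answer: $1127844$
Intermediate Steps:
$m{\left(F \right)} = 9 - \frac{2 F}{1 + F}$ ($m{\left(F \right)} = 9 - \frac{F + F}{F + 1} = 9 - \frac{2 F}{1 + F}$)
$s{\left(o,I \right)} = 8 + 4 \left(1 + \frac{9 + 7 o}{1 + o}\right)^{2}$ ($s{\left(o,I \right)} = 8 + 4 \left(\frac{9 + 7 o}{1 + o} + 1\right)^{2} = 8 + 4 \left(1 + \frac{9 + 7 o}{1 + o}\right)^{2}$)
$B{\left(a \right)} = \left(-31 + a\right) \left(152 + a\right)$ ($B{\left(a \right)} = \left(a - 31\right) \left(a + \frac{8 \left(51 + 33 \left(-2\right)^{2} + 82 \left(-2\right)\right)}{1 + \left(-2\right)^{2} + 2 \left(-2\right)}\right) = \left(-31 + a\right) \left(a + \frac{8 \left(51 + 33 \cdot 4 - 164\right)}{1 + 4 - 4}\right) = \left(-31 + a\right) \left(a + \frac{8 \left(51 + 132 - 164\right)}{1}\right) = \left(-31 + a\right) \left(a + 8 \cdot 1 \cdot 19\right) = \left(-31 + a\right) \left(a + 152\right) = \left(-31 + a\right) \left(152 + a\right)$)
$B^{2}{\left(25 \right)} = \left(-4712 + 25^{2} + 121 \cdot 25\right)^{2} = \left(-4712 + 625 + 3025\right)^{2} = \left(-1062\right)^{2} = 1127844$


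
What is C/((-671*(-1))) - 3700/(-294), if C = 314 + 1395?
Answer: 1492573/98637 ≈ 15.132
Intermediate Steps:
C = 1709
C/((-671*(-1))) - 3700/(-294) = 1709/((-671*(-1))) - 3700/(-294) = 1709/671 - 3700*(-1/294) = 1709*(1/671) + 1850/147 = 1709/671 + 1850/147 = 1492573/98637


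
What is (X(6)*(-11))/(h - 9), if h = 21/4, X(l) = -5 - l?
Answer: -484/15 ≈ -32.267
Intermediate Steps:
h = 21/4 (h = 21*(¼) = 21/4 ≈ 5.2500)
(X(6)*(-11))/(h - 9) = ((-5 - 1*6)*(-11))/(21/4 - 9) = ((-5 - 6)*(-11))/(-15/4) = -11*(-11)*(-4/15) = 121*(-4/15) = -484/15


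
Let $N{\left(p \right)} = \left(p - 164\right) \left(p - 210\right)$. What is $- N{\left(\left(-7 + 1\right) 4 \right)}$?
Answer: $-43992$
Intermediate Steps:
$N{\left(p \right)} = \left(-210 + p\right) \left(-164 + p\right)$ ($N{\left(p \right)} = \left(-164 + p\right) \left(-210 + p\right) = \left(-210 + p\right) \left(-164 + p\right)$)
$- N{\left(\left(-7 + 1\right) 4 \right)} = - (34440 + \left(\left(-7 + 1\right) 4\right)^{2} - 374 \left(-7 + 1\right) 4) = - (34440 + \left(\left(-6\right) 4\right)^{2} - 374 \left(\left(-6\right) 4\right)) = - (34440 + \left(-24\right)^{2} - -8976) = - (34440 + 576 + 8976) = \left(-1\right) 43992 = -43992$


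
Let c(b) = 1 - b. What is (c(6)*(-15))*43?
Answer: 3225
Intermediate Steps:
(c(6)*(-15))*43 = ((1 - 1*6)*(-15))*43 = ((1 - 6)*(-15))*43 = -5*(-15)*43 = 75*43 = 3225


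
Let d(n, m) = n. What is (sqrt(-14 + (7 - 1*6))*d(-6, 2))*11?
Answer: -66*I*sqrt(13) ≈ -237.97*I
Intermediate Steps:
(sqrt(-14 + (7 - 1*6))*d(-6, 2))*11 = (sqrt(-14 + (7 - 1*6))*(-6))*11 = (sqrt(-14 + (7 - 6))*(-6))*11 = (sqrt(-14 + 1)*(-6))*11 = (sqrt(-13)*(-6))*11 = ((I*sqrt(13))*(-6))*11 = -6*I*sqrt(13)*11 = -66*I*sqrt(13)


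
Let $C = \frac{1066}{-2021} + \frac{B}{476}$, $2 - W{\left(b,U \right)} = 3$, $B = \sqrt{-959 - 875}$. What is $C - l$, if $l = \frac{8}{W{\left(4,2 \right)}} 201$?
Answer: $\frac{3248702}{2021} + \frac{i \sqrt{1834}}{476} \approx 1607.5 + 0.089969 i$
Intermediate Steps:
$B = i \sqrt{1834}$ ($B = \sqrt{-1834} = i \sqrt{1834} \approx 42.825 i$)
$W{\left(b,U \right)} = -1$ ($W{\left(b,U \right)} = 2 - 3 = -1$)
$C = - \frac{1066}{2021} + \frac{i \sqrt{1834}}{476}$ ($C = \frac{1066}{-2021} + \frac{i \sqrt{1834}}{476} = 1066 \left(- \frac{1}{2021}\right) + i \sqrt{1834} \cdot \frac{1}{476} = - \frac{1066}{2021} + \frac{i \sqrt{1834}}{476} \approx -0.52746 + 0.089969 i$)
$l = -1608$ ($l = \frac{8}{-1} \cdot 201 = 8 \left(-1\right) 201 = \left(-8\right) 201 = -1608$)
$C - l = \left(- \frac{1066}{2021} + \frac{i \sqrt{1834}}{476}\right) - -1608 = \left(- \frac{1066}{2021} + \frac{i \sqrt{1834}}{476}\right) + 1608 = \frac{3248702}{2021} + \frac{i \sqrt{1834}}{476}$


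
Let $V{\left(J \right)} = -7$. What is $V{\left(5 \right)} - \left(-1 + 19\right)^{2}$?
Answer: $-331$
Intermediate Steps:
$V{\left(5 \right)} - \left(-1 + 19\right)^{2} = -7 - \left(-1 + 19\right)^{2} = -7 - 18^{2} = -7 - 324 = -331$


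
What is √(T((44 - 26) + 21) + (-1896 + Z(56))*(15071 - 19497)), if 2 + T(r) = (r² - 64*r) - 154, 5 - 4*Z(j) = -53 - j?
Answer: 2*√2066106 ≈ 2874.8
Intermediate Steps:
Z(j) = 29/2 + j/4 (Z(j) = 5/4 - (-53 - j)/4 = 5/4 + (53/4 + j/4) = 29/2 + j/4)
T(r) = -156 + r² - 64*r (T(r) = -2 + ((r² - 64*r) - 154) = -2 + (-154 + r² - 64*r) = -156 + r² - 64*r)
√(T((44 - 26) + 21) + (-1896 + Z(56))*(15071 - 19497)) = √((-156 + ((44 - 26) + 21)² - 64*((44 - 26) + 21)) + (-1896 + (29/2 + (¼)*56))*(15071 - 19497)) = √((-156 + (18 + 21)² - 64*(18 + 21)) + (-1896 + (29/2 + 14))*(-4426)) = √((-156 + 39² - 64*39) + (-1896 + 57/2)*(-4426)) = √((-156 + 1521 - 2496) - 3735/2*(-4426)) = √(-1131 + 8265555) = √8264424 = 2*√2066106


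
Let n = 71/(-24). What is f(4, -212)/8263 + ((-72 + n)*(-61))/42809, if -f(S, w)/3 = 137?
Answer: 484505381/8489538408 ≈ 0.057071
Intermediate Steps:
n = -71/24 (n = 71*(-1/24) = -71/24 ≈ -2.9583)
f(S, w) = -411 (f(S, w) = -3*137 = -411)
f(4, -212)/8263 + ((-72 + n)*(-61))/42809 = -411/8263 + ((-72 - 71/24)*(-61))/42809 = -411*1/8263 - 1799/24*(-61)*(1/42809) = -411/8263 + (109739/24)*(1/42809) = -411/8263 + 109739/1027416 = 484505381/8489538408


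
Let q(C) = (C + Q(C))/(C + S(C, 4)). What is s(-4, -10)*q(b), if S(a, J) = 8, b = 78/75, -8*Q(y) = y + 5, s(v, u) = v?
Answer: -57/452 ≈ -0.12611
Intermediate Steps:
Q(y) = -5/8 - y/8 (Q(y) = -(y + 5)/8 = -(5 + y)/8 = -5/8 - y/8)
b = 26/25 (b = 78*(1/75) = 26/25 ≈ 1.0400)
q(C) = (-5/8 + 7*C/8)/(8 + C) (q(C) = (C + (-5/8 - C/8))/(C + 8) = (-5/8 + 7*C/8)/(8 + C))
s(-4, -10)*q(b) = -(-5 + 7*(26/25))/(2*(8 + 26/25)) = -(-5 + 182/25)/(2*226/25) = -25*57/(2*226*25) = -4*57/1808 = -57/452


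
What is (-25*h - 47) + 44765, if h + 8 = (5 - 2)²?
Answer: 44693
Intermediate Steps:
h = 1 (h = -8 + (5 - 2)² = -8 + 3² = -8 + 9 = 1)
(-25*h - 47) + 44765 = (-25*1 - 47) + 44765 = (-25 - 47) + 44765 = -72 + 44765 = 44693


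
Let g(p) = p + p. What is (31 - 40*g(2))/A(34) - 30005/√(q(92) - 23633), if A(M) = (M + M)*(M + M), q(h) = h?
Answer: -129/4624 + 30005*I*√23541/23541 ≈ -0.027898 + 195.56*I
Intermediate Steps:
g(p) = 2*p
A(M) = 4*M² (A(M) = (2*M)*(2*M) = 4*M²)
(31 - 40*g(2))/A(34) - 30005/√(q(92) - 23633) = (31 - 80*2)/((4*34²)) - 30005/√(92 - 23633) = (31 - 40*4)/((4*1156)) - 30005*(-I*√23541/23541) = (31 - 160)/4624 - 30005*(-I*√23541/23541) = -129*1/4624 - (-30005)*I*√23541/23541 = -129/4624 + 30005*I*√23541/23541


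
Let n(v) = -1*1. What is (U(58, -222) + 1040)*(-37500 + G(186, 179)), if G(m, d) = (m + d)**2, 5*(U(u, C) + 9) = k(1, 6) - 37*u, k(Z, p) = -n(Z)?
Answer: 57626450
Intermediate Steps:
n(v) = -1
k(Z, p) = 1 (k(Z, p) = -1*(-1) = 1)
U(u, C) = -44/5 - 37*u/5 (U(u, C) = -9 + (1 - 37*u)/5 = -9 + (1/5 - 37*u/5) = -44/5 - 37*u/5)
G(m, d) = (d + m)**2
(U(58, -222) + 1040)*(-37500 + G(186, 179)) = ((-44/5 - 37/5*58) + 1040)*(-37500 + (179 + 186)**2) = ((-44/5 - 2146/5) + 1040)*(-37500 + 365**2) = (-438 + 1040)*(-37500 + 133225) = 602*95725 = 57626450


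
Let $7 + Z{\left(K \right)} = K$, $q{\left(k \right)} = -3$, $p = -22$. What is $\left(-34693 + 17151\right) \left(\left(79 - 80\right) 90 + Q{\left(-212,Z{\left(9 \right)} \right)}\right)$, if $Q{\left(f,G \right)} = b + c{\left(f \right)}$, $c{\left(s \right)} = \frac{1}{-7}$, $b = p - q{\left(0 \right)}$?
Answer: $1914584$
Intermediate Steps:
$b = -19$ ($b = -22 - -3 = -22 + 3 = -19$)
$Z{\left(K \right)} = -7 + K$
$c{\left(s \right)} = - \frac{1}{7}$
$Q{\left(f,G \right)} = - \frac{134}{7}$ ($Q{\left(f,G \right)} = -19 - \frac{1}{7} = - \frac{134}{7}$)
$\left(-34693 + 17151\right) \left(\left(79 - 80\right) 90 + Q{\left(-212,Z{\left(9 \right)} \right)}\right) = \left(-34693 + 17151\right) \left(\left(79 - 80\right) 90 - \frac{134}{7}\right) = - 17542 \left(\left(-1\right) 90 - \frac{134}{7}\right) = - 17542 \left(-90 - \frac{134}{7}\right) = \left(-17542\right) \left(- \frac{764}{7}\right) = 1914584$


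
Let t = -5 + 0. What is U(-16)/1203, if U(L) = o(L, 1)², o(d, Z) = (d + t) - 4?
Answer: 625/1203 ≈ 0.51953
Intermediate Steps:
t = -5
o(d, Z) = -9 + d (o(d, Z) = (d - 5) - 4 = (-5 + d) - 4 = -9 + d)
U(L) = (-9 + L)²
U(-16)/1203 = (-9 - 16)²/1203 = (-25)²*(1/1203) = 625*(1/1203) = 625/1203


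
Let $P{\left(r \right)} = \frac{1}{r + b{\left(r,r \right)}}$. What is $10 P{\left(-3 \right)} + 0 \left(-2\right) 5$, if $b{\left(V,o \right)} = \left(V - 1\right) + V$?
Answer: $-1$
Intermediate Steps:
$b{\left(V,o \right)} = -1 + 2 V$ ($b{\left(V,o \right)} = \left(-1 + V\right) + V = -1 + 2 V$)
$P{\left(r \right)} = \frac{1}{-1 + 3 r}$ ($P{\left(r \right)} = \frac{1}{r + \left(-1 + 2 r\right)} = \frac{1}{-1 + 3 r}$)
$10 P{\left(-3 \right)} + 0 \left(-2\right) 5 = \frac{10}{-1 + 3 \left(-3\right)} + 0 \left(-2\right) 5 = \frac{10}{-1 - 9} + 0 \cdot 5 = \frac{10}{-10} + 0 = 10 \left(- \frac{1}{10}\right) + 0 = -1 + 0 = -1$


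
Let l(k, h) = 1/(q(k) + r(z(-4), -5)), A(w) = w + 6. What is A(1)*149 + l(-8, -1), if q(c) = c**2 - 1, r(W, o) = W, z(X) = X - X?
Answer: 65710/63 ≈ 1043.0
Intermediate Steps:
z(X) = 0
A(w) = 6 + w
q(c) = -1 + c**2
l(k, h) = 1/(-1 + k**2) (l(k, h) = 1/((-1 + k**2) + 0) = 1/(-1 + k**2))
A(1)*149 + l(-8, -1) = (6 + 1)*149 + 1/(-1 + (-8)**2) = 7*149 + 1/(-1 + 64) = 1043 + 1/63 = 65710/63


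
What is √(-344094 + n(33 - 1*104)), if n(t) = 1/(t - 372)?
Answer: I*√67528103849/443 ≈ 586.6*I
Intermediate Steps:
n(t) = 1/(-372 + t)
√(-344094 + n(33 - 1*104)) = √(-344094 + 1/(-372 + (33 - 1*104))) = √(-344094 + 1/(-372 + (33 - 104))) = √(-344094 + 1/(-372 - 71)) = √(-344094 + 1/(-443)) = √(-344094 - 1/443) = √(-152433643/443) = I*√67528103849/443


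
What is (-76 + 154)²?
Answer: 6084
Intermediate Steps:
(-76 + 154)² = 78² = 6084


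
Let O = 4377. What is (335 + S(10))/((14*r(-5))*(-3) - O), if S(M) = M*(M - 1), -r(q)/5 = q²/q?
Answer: -425/5427 ≈ -0.078312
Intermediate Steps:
r(q) = -5*q (r(q) = -5*q²/q = -5*q)
S(M) = M*(-1 + M)
(335 + S(10))/((14*r(-5))*(-3) - O) = (335 + 10*(-1 + 10))/((14*(-5*(-5)))*(-3) - 1*4377) = (335 + 10*9)/((14*25)*(-3) - 4377) = (335 + 90)/(350*(-3) - 4377) = 425/(-1050 - 4377) = 425/(-5427) = 425*(-1/5427) = -425/5427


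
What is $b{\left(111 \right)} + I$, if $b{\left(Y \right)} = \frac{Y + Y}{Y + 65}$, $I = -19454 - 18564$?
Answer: $- \frac{3345473}{88} \approx -38017.0$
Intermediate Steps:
$I = -38018$ ($I = -19454 - 18564 = -38018$)
$b{\left(Y \right)} = \frac{2 Y}{65 + Y}$
$b{\left(111 \right)} + I = 2 \cdot 111 \frac{1}{65 + 111} - 38018 = 2 \cdot 111 \cdot \frac{1}{176} - 38018 = \frac{111}{88} - 38018 = - \frac{3345473}{88}$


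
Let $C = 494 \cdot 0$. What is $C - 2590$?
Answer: $-2590$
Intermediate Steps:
$C = 0$
$C - 2590 = 0 - 2590 = -2590$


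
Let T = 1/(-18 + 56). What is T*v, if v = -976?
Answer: -488/19 ≈ -25.684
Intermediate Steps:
T = 1/38 ≈ 0.026316
T*v = (1/38)*(-976) = -488/19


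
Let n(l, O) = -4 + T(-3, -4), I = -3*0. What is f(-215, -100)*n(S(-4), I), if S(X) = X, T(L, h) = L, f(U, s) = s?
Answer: 700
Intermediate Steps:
I = 0
n(l, O) = -7 (n(l, O) = -4 - 3 = -7)
f(-215, -100)*n(S(-4), I) = -100*(-7) = 700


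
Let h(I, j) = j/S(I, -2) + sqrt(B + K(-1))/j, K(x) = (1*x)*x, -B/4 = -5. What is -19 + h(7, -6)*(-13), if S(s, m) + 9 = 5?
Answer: -77/2 + 13*sqrt(21)/6 ≈ -28.571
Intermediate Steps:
B = 20 (B = -4*(-5) = 20)
K(x) = x**2 (K(x) = x*x = x**2)
S(s, m) = -4 (S(s, m) = -9 + 5 = -4)
h(I, j) = -j/4 + sqrt(21)/j (h(I, j) = j/(-4) + sqrt(20 + (-1)**2)/j = j*(-1/4) + sqrt(20 + 1)/j = -j/4 + sqrt(21)/j)
-19 + h(7, -6)*(-13) = -19 + (-1/4*(-6) + sqrt(21)/(-6))*(-13) = -19 + (3/2 + sqrt(21)*(-1/6))*(-13) = -19 + (3/2 - sqrt(21)/6)*(-13) = -19 + (-39/2 + 13*sqrt(21)/6) = -77/2 + 13*sqrt(21)/6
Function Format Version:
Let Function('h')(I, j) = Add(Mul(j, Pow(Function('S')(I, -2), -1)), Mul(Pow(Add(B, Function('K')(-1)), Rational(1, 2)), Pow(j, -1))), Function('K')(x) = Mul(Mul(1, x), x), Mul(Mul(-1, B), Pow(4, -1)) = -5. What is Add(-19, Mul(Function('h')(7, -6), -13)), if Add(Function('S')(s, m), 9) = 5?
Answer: Add(Rational(-77, 2), Mul(Rational(13, 6), Pow(21, Rational(1, 2)))) ≈ -28.571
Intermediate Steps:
B = 20 (B = Mul(-4, -5) = 20)
Function('K')(x) = Pow(x, 2) (Function('K')(x) = Mul(x, x) = Pow(x, 2))
Function('S')(s, m) = -4 (Function('S')(s, m) = Add(-9, 5) = -4)
Function('h')(I, j) = Add(Mul(Rational(-1, 4), j), Mul(Pow(21, Rational(1, 2)), Pow(j, -1))) (Function('h')(I, j) = Add(Mul(j, Pow(-4, -1)), Mul(Pow(Add(20, Pow(-1, 2)), Rational(1, 2)), Pow(j, -1))) = Add(Mul(j, Rational(-1, 4)), Mul(Pow(Add(20, 1), Rational(1, 2)), Pow(j, -1))) = Add(Mul(Rational(-1, 4), j), Mul(Pow(21, Rational(1, 2)), Pow(j, -1))))
Add(-19, Mul(Function('h')(7, -6), -13)) = Add(-19, Mul(Add(Mul(Rational(-1, 4), -6), Mul(Pow(21, Rational(1, 2)), Pow(-6, -1))), -13)) = Add(-19, Mul(Add(Rational(3, 2), Mul(Pow(21, Rational(1, 2)), Rational(-1, 6))), -13)) = Add(-19, Mul(Add(Rational(3, 2), Mul(Rational(-1, 6), Pow(21, Rational(1, 2)))), -13)) = Add(-19, Add(Rational(-39, 2), Mul(Rational(13, 6), Pow(21, Rational(1, 2))))) = Add(Rational(-77, 2), Mul(Rational(13, 6), Pow(21, Rational(1, 2))))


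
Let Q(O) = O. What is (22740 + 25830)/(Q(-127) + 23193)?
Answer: 24285/11533 ≈ 2.1057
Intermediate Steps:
(22740 + 25830)/(Q(-127) + 23193) = (22740 + 25830)/(-127 + 23193) = 48570/23066 = 48570*(1/23066) = 24285/11533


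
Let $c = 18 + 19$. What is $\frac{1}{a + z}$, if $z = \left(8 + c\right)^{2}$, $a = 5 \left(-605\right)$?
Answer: $- \frac{1}{1000} \approx -0.001$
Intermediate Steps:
$c = 37$
$a = -3025$
$z = 2025$ ($z = \left(8 + 37\right)^{2} = 45^{2} = 2025$)
$\frac{1}{a + z} = \frac{1}{-3025 + 2025} = \frac{1}{-1000} = - \frac{1}{1000}$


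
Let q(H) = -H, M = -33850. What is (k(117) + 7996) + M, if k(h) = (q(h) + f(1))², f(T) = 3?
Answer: -12858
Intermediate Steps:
k(h) = (3 - h)² (k(h) = (-h + 3)² = (3 - h)²)
(k(117) + 7996) + M = ((-3 + 117)² + 7996) - 33850 = (114² + 7996) - 33850 = (12996 + 7996) - 33850 = 20992 - 33850 = -12858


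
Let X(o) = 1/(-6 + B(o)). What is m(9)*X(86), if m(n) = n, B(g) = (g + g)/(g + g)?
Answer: -9/5 ≈ -1.8000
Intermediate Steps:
B(g) = 1 (B(g) = (2*g)/((2*g)) = (2*g)*(1/(2*g)) = 1)
X(o) = -⅕ (X(o) = 1/(-6 + 1) = 1/(-5) = -⅕)
m(9)*X(86) = 9*(-⅕) = -9/5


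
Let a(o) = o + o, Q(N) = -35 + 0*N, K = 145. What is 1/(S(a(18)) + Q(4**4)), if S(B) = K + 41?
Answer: 1/151 ≈ 0.0066225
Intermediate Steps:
Q(N) = -35 (Q(N) = -35 + 0 = -35)
a(o) = 2*o
S(B) = 186 (S(B) = 145 + 41 = 186)
1/(S(a(18)) + Q(4**4)) = 1/(186 - 35) = 1/151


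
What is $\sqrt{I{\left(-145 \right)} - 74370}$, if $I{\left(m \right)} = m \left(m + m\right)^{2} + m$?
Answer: $i \sqrt{12269015} \approx 3502.7 i$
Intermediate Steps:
$I{\left(m \right)} = m + 4 m^{3}$ ($I{\left(m \right)} = m \left(2 m\right)^{2} + m = m 4 m^{2} + m = 4 m^{3} + m = m + 4 m^{3}$)
$\sqrt{I{\left(-145 \right)} - 74370} = \sqrt{\left(-145 + 4 \left(-145\right)^{3}\right) - 74370} = \sqrt{\left(-145 + 4 \left(-3048625\right)\right) - 74370} = \sqrt{\left(-145 - 12194500\right) - 74370} = \sqrt{-12194645 - 74370} = \sqrt{-12269015} = i \sqrt{12269015}$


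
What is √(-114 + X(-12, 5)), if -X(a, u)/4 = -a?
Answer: 9*I*√2 ≈ 12.728*I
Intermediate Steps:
X(a, u) = 4*a (X(a, u) = -(-4)*a = 4*a)
√(-114 + X(-12, 5)) = √(-114 + 4*(-12)) = √(-114 - 48) = √(-162) = 9*I*√2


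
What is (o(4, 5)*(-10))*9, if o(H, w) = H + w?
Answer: -810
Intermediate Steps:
(o(4, 5)*(-10))*9 = ((4 + 5)*(-10))*9 = (9*(-10))*9 = -90*9 = -810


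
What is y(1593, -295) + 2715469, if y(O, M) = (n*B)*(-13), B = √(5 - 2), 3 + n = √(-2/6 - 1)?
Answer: 2715469 - 26*I + 39*√3 ≈ 2.7155e+6 - 26.0*I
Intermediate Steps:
n = -3 + 2*I*√3/3 (n = -3 + √(-2/6 - 1) = -3 + √(-2*⅙ - 1) = -3 + √(-⅓ - 1) = -3 + √(-4/3) = -3 + 2*I*√3/3 ≈ -3.0 + 1.1547*I)
B = √3 ≈ 1.7320
y(O, M) = -13*√3*(-3 + 2*I*√3/3) (y(O, M) = ((-3 + 2*I*√3/3)*√3)*(-13) = (√3*(-3 + 2*I*√3/3))*(-13) = -13*√3*(-3 + 2*I*√3/3))
y(1593, -295) + 2715469 = (-26*I + 39*√3) + 2715469 = 2715469 - 26*I + 39*√3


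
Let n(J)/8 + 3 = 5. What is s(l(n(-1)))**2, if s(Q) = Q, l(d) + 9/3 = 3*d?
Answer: 2025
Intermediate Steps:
n(J) = 16 (n(J) = -24 + 8*5 = -24 + 40 = 16)
l(d) = -3 + 3*d
s(l(n(-1)))**2 = (-3 + 3*16)**2 = (-3 + 48)**2 = 45**2 = 2025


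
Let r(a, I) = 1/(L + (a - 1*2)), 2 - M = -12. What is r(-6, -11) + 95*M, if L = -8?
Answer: 21279/16 ≈ 1329.9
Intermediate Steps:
M = 14 (M = 2 - 1*(-12) = 2 + 12 = 14)
r(a, I) = 1/(-10 + a) (r(a, I) = 1/(-8 + (a - 1*2)) = 1/(-8 + (a - 2)) = 1/(-8 + (-2 + a)) = 1/(-10 + a))
r(-6, -11) + 95*M = 1/(-10 - 6) + 95*14 = 1/(-16) + 1330 = -1/16 + 1330 = 21279/16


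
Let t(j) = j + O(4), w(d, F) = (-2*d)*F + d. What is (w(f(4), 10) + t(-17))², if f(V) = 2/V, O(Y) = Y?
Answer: 2025/4 ≈ 506.25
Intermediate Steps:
w(d, F) = d - 2*F*d (w(d, F) = -2*F*d + d = d - 2*F*d)
t(j) = 4 + j (t(j) = j + 4 = 4 + j)
(w(f(4), 10) + t(-17))² = ((2/4)*(1 - 2*10) + (4 - 17))² = ((2*(¼))*(1 - 20) - 13)² = ((½)*(-19) - 13)² = (-19/2 - 13)² = (-45/2)² = 2025/4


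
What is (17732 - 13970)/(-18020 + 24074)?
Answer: 627/1009 ≈ 0.62141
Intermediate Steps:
(17732 - 13970)/(-18020 + 24074) = 3762/6054 = 3762*(1/6054) = 627/1009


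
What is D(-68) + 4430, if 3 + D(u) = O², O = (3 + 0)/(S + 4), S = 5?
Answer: 39844/9 ≈ 4427.1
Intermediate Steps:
O = ⅓ (O = (3 + 0)/(5 + 4) = 3/9 = 3*(⅑) = ⅓ ≈ 0.33333)
D(u) = -26/9 (D(u) = -3 + (⅓)² = -3 + ⅑ = -26/9)
D(-68) + 4430 = -26/9 + 4430 = 39844/9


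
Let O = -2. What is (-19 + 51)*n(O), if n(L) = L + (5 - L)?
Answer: 160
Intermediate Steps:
n(L) = 5
(-19 + 51)*n(O) = (-19 + 51)*5 = 32*5 = 160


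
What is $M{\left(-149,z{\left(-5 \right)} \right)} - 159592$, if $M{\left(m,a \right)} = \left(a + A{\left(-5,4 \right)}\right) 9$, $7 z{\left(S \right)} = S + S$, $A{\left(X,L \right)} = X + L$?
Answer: $- \frac{1117297}{7} \approx -1.5961 \cdot 10^{5}$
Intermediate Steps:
$A{\left(X,L \right)} = L + X$
$z{\left(S \right)} = \frac{2 S}{7}$ ($z{\left(S \right)} = \frac{S + S}{7} = \frac{2 S}{7}$)
$M{\left(m,a \right)} = -9 + 9 a$ ($M{\left(m,a \right)} = \left(a + \left(4 - 5\right)\right) 9 = \left(a - 1\right) 9 = \left(-1 + a\right) 9 = -9 + 9 a$)
$M{\left(-149,z{\left(-5 \right)} \right)} - 159592 = \left(-9 + 9 \cdot \frac{2}{7} \left(-5\right)\right) - 159592 = \left(-9 + 9 \left(- \frac{10}{7}\right)\right) - 159592 = \left(-9 - \frac{90}{7}\right) - 159592 = - \frac{153}{7} - 159592 = - \frac{1117297}{7}$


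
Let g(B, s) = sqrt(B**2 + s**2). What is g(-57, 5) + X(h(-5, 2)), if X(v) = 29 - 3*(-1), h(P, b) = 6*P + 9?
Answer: 32 + sqrt(3274) ≈ 89.219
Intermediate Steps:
h(P, b) = 9 + 6*P
X(v) = 32 (X(v) = 29 - 1*(-3) = 29 + 3 = 32)
g(-57, 5) + X(h(-5, 2)) = sqrt((-57)**2 + 5**2) + 32 = sqrt(3249 + 25) + 32 = sqrt(3274) + 32 = 32 + sqrt(3274)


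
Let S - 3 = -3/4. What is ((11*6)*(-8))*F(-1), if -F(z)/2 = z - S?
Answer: -3432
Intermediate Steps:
S = 9/4 (S = 3 - 3/4 = 3 - 3*¼ = 3 - ¾ = 9/4 ≈ 2.2500)
F(z) = 9/2 - 2*z (F(z) = -2*(z - 1*9/4) = -2*(z - 9/4) = -2*(-9/4 + z) = 9/2 - 2*z)
((11*6)*(-8))*F(-1) = ((11*6)*(-8))*(9/2 - 2*(-1)) = (66*(-8))*(9/2 + 2) = -528*13/2 = -3432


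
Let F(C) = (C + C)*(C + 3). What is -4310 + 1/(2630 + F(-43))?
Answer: -26161699/6070 ≈ -4310.0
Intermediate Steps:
F(C) = 2*C*(3 + C) (F(C) = (2*C)*(3 + C) = 2*C*(3 + C))
-4310 + 1/(2630 + F(-43)) = -4310 + 1/(2630 + 2*(-43)*(3 - 43)) = -4310 + 1/(2630 + 2*(-43)*(-40)) = -4310 + 1/(2630 + 3440) = -4310 + 1/6070 = -26161699/6070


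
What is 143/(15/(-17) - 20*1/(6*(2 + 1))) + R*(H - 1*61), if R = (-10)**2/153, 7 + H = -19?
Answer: -2000329/15555 ≈ -128.60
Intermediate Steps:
H = -26 (H = -7 - 19 = -26)
R = 100/153 (R = 100*(1/153) = 100/153 ≈ 0.65359)
143/(15/(-17) - 20*1/(6*(2 + 1))) + R*(H - 1*61) = 143/(15/(-17) - 20*1/(6*(2 + 1))) + 100*(-26 - 1*61)/153 = 143/(15*(-1/17) - 20/(6*3)) + 100*(-26 - 61)/153 = 143/(-15/17 - 20/18) + (100/153)*(-87) = 143/(-15/17 - 20*1/18) - 2900/51 = 143/(-15/17 - 10/9) - 2900/51 = 143/(-305/153) - 2900/51 = 143*(-153/305) - 2900/51 = -21879/305 - 2900/51 = -2000329/15555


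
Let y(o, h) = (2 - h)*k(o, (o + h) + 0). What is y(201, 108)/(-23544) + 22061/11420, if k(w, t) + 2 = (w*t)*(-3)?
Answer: -7032361778/8402265 ≈ -836.96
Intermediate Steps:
k(w, t) = -2 - 3*t*w (k(w, t) = -2 + (w*t)*(-3) = -2 + (t*w)*(-3) = -2 - 3*t*w)
y(o, h) = (-2 - 3*o*(h + o))*(2 - h) (y(o, h) = (2 - h)*(-2 - 3*((o + h) + 0)*o) = (2 - h)*(-2 - 3*((h + o) + 0)*o) = (2 - h)*(-2 - 3*(h + o)*o) = (2 - h)*(-2 - 3*o*(h + o)) = (-2 - 3*o*(h + o))*(2 - h))
y(201, 108)/(-23544) + 22061/11420 = ((-2 + 108)*(2 + 3*201*(108 + 201)))/(-23544) + 22061/11420 = (106*(2 + 3*201*309))*(-1/23544) + 22061*(1/11420) = (106*(2 + 186327))*(-1/23544) + 22061/11420 = (106*186329)*(-1/23544) + 22061/11420 = 19750874*(-1/23544) + 22061/11420 = -9875437/11772 + 22061/11420 = -7032361778/8402265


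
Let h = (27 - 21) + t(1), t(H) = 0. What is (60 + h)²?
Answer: 4356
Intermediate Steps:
h = 6 (h = (27 - 21) + 0 = 6 + 0 = 6)
(60 + h)² = (60 + 6)² = 66² = 4356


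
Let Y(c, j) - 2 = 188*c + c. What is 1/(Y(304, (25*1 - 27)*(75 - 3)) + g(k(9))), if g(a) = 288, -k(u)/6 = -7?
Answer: 1/57746 ≈ 1.7317e-5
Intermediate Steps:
k(u) = 42 (k(u) = -6*(-7) = 42)
Y(c, j) = 2 + 189*c (Y(c, j) = 2 + (188*c + c) = 2 + 189*c)
1/(Y(304, (25*1 - 27)*(75 - 3)) + g(k(9))) = 1/((2 + 189*304) + 288) = 1/((2 + 57456) + 288) = 1/(57458 + 288) = 1/57746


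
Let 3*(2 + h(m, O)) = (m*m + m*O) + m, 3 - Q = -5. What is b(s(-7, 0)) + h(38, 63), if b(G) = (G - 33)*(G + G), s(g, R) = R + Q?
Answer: 890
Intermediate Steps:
Q = 8 (Q = 3 - 1*(-5) = 3 + 5 = 8)
s(g, R) = 8 + R (s(g, R) = R + 8 = 8 + R)
h(m, O) = -2 + m/3 + m**2/3 + O*m/3 (h(m, O) = -2 + ((m*m + m*O) + m)/3 = -2 + ((m**2 + O*m) + m)/3 = -2 + (m + m**2 + O*m)/3 = -2 + (m/3 + m**2/3 + O*m/3) = -2 + m/3 + m**2/3 + O*m/3)
b(G) = 2*G*(-33 + G) (b(G) = (-33 + G)*(2*G) = 2*G*(-33 + G))
b(s(-7, 0)) + h(38, 63) = 2*(8 + 0)*(-33 + (8 + 0)) + (-2 + (1/3)*38 + (1/3)*38**2 + (1/3)*63*38) = 2*8*(-33 + 8) + (-2 + 38/3 + (1/3)*1444 + 798) = 2*8*(-25) + (-2 + 38/3 + 1444/3 + 798) = -400 + 1290 = 890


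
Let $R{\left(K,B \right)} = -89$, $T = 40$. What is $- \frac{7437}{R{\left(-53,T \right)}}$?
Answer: $\frac{7437}{89} \approx 83.562$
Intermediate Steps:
$- \frac{7437}{R{\left(-53,T \right)}} = - \frac{7437}{-89} = \left(-7437\right) \left(- \frac{1}{89}\right) = \frac{7437}{89}$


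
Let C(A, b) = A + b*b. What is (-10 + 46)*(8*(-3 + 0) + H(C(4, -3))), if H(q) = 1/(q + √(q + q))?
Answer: -9468/11 - 36*√26/143 ≈ -862.01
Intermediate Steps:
C(A, b) = A + b²
H(q) = 1/(q + √2*√q) (H(q) = 1/(q + √(2*q)) = 1/(q + √2*√q))
(-10 + 46)*(8*(-3 + 0) + H(C(4, -3))) = (-10 + 46)*(8*(-3 + 0) + 1/((4 + (-3)²) + √2*√(4 + (-3)²))) = 36*(8*(-3) + 1/((4 + 9) + √2*√(4 + 9))) = 36*(-24 + 1/(13 + √2*√13)) = 36*(-24 + 1/(13 + √26)) = -864 + 36/(13 + √26)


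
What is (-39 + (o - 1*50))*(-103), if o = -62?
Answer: 15553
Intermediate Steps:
(-39 + (o - 1*50))*(-103) = (-39 + (-62 - 1*50))*(-103) = (-39 + (-62 - 50))*(-103) = (-39 - 112)*(-103) = -151*(-103) = 15553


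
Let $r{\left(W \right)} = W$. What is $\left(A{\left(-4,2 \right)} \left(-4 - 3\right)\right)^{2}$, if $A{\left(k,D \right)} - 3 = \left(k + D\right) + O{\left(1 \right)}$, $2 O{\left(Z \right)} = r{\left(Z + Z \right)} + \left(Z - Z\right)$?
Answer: $196$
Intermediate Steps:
$O{\left(Z \right)} = Z$ ($O{\left(Z \right)} = \frac{\left(Z + Z\right) + \left(Z - Z\right)}{2} = \frac{2 Z + 0}{2} = \frac{2 Z}{2} = Z$)
$A{\left(k,D \right)} = 4 + D + k$ ($A{\left(k,D \right)} = 3 + \left(\left(k + D\right) + 1\right) = 3 + \left(\left(D + k\right) + 1\right) = 3 + \left(1 + D + k\right) = 4 + D + k$)
$\left(A{\left(-4,2 \right)} \left(-4 - 3\right)\right)^{2} = \left(\left(4 + 2 - 4\right) \left(-4 - 3\right)\right)^{2} = \left(2 \left(-7\right)\right)^{2} = \left(-14\right)^{2} = 196$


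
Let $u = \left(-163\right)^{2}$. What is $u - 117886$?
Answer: $-91317$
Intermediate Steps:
$u = 26569$
$u - 117886 = 26569 - 117886 = -91317$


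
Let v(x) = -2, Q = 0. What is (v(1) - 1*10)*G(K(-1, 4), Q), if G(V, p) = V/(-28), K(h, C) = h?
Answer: -3/7 ≈ -0.42857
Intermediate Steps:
G(V, p) = -V/28 (G(V, p) = V*(-1/28) = -V/28)
(v(1) - 1*10)*G(K(-1, 4), Q) = (-2 - 1*10)*(-1/28*(-1)) = (-2 - 10)*(1/28) = -12*1/28 = -3/7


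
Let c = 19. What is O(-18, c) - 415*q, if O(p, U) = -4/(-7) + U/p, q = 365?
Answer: -19085911/126 ≈ -1.5148e+5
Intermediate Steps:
O(p, U) = 4/7 + U/p (O(p, U) = -4*(-1/7) + U/p = 4/7 + U/p)
O(-18, c) - 415*q = (4/7 + 19/(-18)) - 415*365 = (4/7 + 19*(-1/18)) - 151475 = (4/7 - 19/18) - 151475 = -61/126 - 151475 = -19085911/126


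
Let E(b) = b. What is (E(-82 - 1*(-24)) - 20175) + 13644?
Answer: -6589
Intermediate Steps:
(E(-82 - 1*(-24)) - 20175) + 13644 = ((-82 - 1*(-24)) - 20175) + 13644 = ((-82 + 24) - 20175) + 13644 = (-58 - 20175) + 13644 = -20233 + 13644 = -6589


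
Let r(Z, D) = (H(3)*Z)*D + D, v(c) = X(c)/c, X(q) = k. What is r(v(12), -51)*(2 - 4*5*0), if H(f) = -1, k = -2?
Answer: -119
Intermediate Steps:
X(q) = -2
v(c) = -2/c
r(Z, D) = D - D*Z (r(Z, D) = (-Z)*D + D = -D*Z + D = D - D*Z)
r(v(12), -51)*(2 - 4*5*0) = (-51*(1 - (-2)/12))*(2 - 4*5*0) = (-51*(1 - (-2)/12))*(2 - 20*0) = (-51*(1 - 1*(-⅙)))*(2 + 0) = -51*(1 + ⅙)*2 = -51*7/6*2 = -119/2*2 = -119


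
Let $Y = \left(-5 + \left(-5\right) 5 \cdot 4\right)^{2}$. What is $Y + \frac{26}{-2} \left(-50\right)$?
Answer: $11675$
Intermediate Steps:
$Y = 11025$ ($Y = \left(-5 - 100\right)^{2} = \left(-105\right)^{2} = 11025$)
$Y + \frac{26}{-2} \left(-50\right) = 11025 + \frac{26}{-2} \left(-50\right) = 11025 + 26 \left(- \frac{1}{2}\right) \left(-50\right) = 11025 - -650 = 11025 + 650 = 11675$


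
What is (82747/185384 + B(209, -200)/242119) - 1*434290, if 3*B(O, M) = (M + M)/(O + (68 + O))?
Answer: -14210456563831323163/32721156759384 ≈ -4.3429e+5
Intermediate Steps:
B(O, M) = 2*M/(3*(68 + 2*O)) (B(O, M) = ((M + M)/(O + (68 + O)))/3 = ((2*M)/(68 + 2*O))/3 = (2*M/(68 + 2*O))/3 = 2*M/(3*(68 + 2*O)))
(82747/185384 + B(209, -200)/242119) - 1*434290 = (82747/185384 + ((⅓)*(-200)/(34 + 209))/242119) - 1*434290 = (82747*(1/185384) + ((⅓)*(-200)/243)*(1/242119)) - 434290 = (82747/185384 + ((⅓)*(-200)*(1/243))*(1/242119)) - 434290 = (82747/185384 - 200/729*1/242119) - 434290 = (82747/185384 - 200/176504751) - 434290 = 14605201554197/32721156759384 - 434290 = -14210456563831323163/32721156759384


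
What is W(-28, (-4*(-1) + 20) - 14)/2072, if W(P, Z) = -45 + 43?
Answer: -1/1036 ≈ -0.00096525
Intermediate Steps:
W(P, Z) = -2
W(-28, (-4*(-1) + 20) - 14)/2072 = -2/2072 = -2*1/2072 = -1/1036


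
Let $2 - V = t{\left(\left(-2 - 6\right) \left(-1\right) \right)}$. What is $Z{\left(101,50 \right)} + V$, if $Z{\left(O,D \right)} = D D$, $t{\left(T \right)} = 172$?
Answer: $2330$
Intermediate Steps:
$Z{\left(O,D \right)} = D^{2}$
$V = -170$ ($V = 2 - 172 = -170$)
$Z{\left(101,50 \right)} + V = 50^{2} - 170 = 2500 - 170 = 2330$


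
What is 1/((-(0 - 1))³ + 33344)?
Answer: 1/33345 ≈ 2.9990e-5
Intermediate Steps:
1/((-(0 - 1))³ + 33344) = 1/((-1*(-1))³ + 33344) = 1/(1³ + 33344) = 1/(1 + 33344) = 1/33345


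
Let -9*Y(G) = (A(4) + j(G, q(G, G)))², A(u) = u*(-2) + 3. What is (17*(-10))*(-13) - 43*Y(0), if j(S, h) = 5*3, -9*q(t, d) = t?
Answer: 24190/9 ≈ 2687.8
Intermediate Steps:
q(t, d) = -t/9
j(S, h) = 15
A(u) = 3 - 2*u (A(u) = -2*u + 3 = 3 - 2*u)
Y(G) = -100/9 (Y(G) = -((3 - 2*4) + 15)²/9 = -((3 - 8) + 15)²/9 = -(-5 + 15)²/9 = -⅑*10² = -⅑*100 = -100/9)
(17*(-10))*(-13) - 43*Y(0) = (17*(-10))*(-13) - 43*(-100/9) = -170*(-13) + 4300/9 = 2210 + 4300/9 = 24190/9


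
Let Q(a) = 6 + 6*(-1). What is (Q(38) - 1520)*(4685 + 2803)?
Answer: -11381760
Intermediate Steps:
Q(a) = 0 (Q(a) = 6 - 6 = 0)
(Q(38) - 1520)*(4685 + 2803) = (0 - 1520)*(4685 + 2803) = -1520*7488 = -11381760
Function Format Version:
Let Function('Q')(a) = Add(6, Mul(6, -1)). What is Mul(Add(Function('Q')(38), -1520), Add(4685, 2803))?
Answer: -11381760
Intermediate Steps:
Function('Q')(a) = 0 (Function('Q')(a) = Add(6, -6) = 0)
Mul(Add(Function('Q')(38), -1520), Add(4685, 2803)) = Mul(Add(0, -1520), Add(4685, 2803)) = Mul(-1520, 7488) = -11381760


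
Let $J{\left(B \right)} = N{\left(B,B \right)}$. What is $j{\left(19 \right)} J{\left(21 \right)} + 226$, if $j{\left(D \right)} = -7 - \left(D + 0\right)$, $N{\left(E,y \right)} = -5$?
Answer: $356$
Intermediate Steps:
$j{\left(D \right)} = -7 - D$
$J{\left(B \right)} = -5$
$j{\left(19 \right)} J{\left(21 \right)} + 226 = \left(-7 - 19\right) \left(-5\right) + 226 = \left(-26\right) \left(-5\right) + 226 = 130 + 226 = 356$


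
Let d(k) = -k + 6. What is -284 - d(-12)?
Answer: -302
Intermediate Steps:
d(k) = 6 - k
-284 - d(-12) = -284 - (6 - 1*(-12)) = -284 - (6 + 12) = -284 - 1*18 = -284 - 18 = -302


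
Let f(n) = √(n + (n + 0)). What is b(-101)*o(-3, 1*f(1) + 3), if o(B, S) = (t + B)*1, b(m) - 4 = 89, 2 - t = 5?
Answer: -558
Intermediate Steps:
t = -3 (t = 2 - 1*5 = 2 - 5 = -3)
f(n) = √2*√n (f(n) = √(n + n) = √(2*n) = √2*√n)
b(m) = 93 (b(m) = 4 + 89 = 93)
o(B, S) = -3 + B (o(B, S) = (-3 + B)*1 = -3 + B)
b(-101)*o(-3, 1*f(1) + 3) = 93*(-3 - 3) = 93*(-6) = -558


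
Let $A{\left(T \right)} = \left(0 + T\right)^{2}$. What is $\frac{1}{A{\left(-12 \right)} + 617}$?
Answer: $\frac{1}{761} \approx 0.0013141$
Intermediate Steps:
$A{\left(T \right)} = T^{2}$
$\frac{1}{A{\left(-12 \right)} + 617} = \frac{1}{\left(-12\right)^{2} + 617} = \frac{1}{144 + 617} = \frac{1}{761}$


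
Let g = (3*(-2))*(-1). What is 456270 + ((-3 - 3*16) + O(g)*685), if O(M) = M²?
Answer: 480879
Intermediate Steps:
g = 6 (g = -6*(-1) = 6)
456270 + ((-3 - 3*16) + O(g)*685) = 456270 + ((-3 - 3*16) + 6²*685) = 456270 + ((-3 - 48) + 36*685) = 456270 + (-51 + 24660) = 456270 + 24609 = 480879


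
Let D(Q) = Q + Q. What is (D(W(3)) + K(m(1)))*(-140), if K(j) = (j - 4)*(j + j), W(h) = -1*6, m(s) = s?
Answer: 2520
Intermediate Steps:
W(h) = -6
D(Q) = 2*Q
K(j) = 2*j*(-4 + j) (K(j) = (-4 + j)*(2*j) = 2*j*(-4 + j))
(D(W(3)) + K(m(1)))*(-140) = (2*(-6) + 2*1*(-4 + 1))*(-140) = (-12 + 2*1*(-3))*(-140) = (-12 - 6)*(-140) = -18*(-140) = 2520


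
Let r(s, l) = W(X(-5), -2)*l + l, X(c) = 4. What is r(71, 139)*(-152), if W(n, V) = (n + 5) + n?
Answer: -295792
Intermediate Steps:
W(n, V) = 5 + 2*n (W(n, V) = (5 + n) + n = 5 + 2*n)
r(s, l) = 14*l (r(s, l) = (5 + 2*4)*l + l = (5 + 8)*l + l = 13*l + l = 14*l)
r(71, 139)*(-152) = (14*139)*(-152) = 1946*(-152) = -295792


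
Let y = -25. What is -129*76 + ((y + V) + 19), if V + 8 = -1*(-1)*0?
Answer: -9818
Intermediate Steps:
V = -8 (V = -8 - 1*(-1)*0 = -8 + 1*0 = -8 + 0 = -8)
-129*76 + ((y + V) + 19) = -129*76 + ((-25 - 8) + 19) = -9804 + (-33 + 19) = -9804 - 14 = -9818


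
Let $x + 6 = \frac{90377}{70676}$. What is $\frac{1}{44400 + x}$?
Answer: $\frac{70676}{3137680721} \approx 2.2525 \cdot 10^{-5}$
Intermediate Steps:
$x = - \frac{333679}{70676}$ ($x = -6 + \frac{90377}{70676} = - \frac{333679}{70676} \approx -4.7213$)
$\frac{1}{44400 + x} = \frac{1}{44400 - \frac{333679}{70676}} = \frac{1}{\frac{3137680721}{70676}} = \frac{70676}{3137680721}$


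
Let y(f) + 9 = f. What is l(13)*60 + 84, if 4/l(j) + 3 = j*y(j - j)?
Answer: 82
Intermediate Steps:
y(f) = -9 + f
l(j) = 4/(-3 - 9*j) (l(j) = 4/(-3 + j*(-9 + (j - j))) = 4/(-3 + j*(-9 + 0)) = 4/(-3 + j*(-9)) = 4/(-3 - 9*j))
l(13)*60 + 84 = (4/(3*(-1 - 3*13)))*60 + 84 = (4/(3*(-1 - 39)))*60 + 84 = ((4/3)/(-40))*60 + 84 = ((4/3)*(-1/40))*60 + 84 = -1/30*60 + 84 = -2 + 84 = 82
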